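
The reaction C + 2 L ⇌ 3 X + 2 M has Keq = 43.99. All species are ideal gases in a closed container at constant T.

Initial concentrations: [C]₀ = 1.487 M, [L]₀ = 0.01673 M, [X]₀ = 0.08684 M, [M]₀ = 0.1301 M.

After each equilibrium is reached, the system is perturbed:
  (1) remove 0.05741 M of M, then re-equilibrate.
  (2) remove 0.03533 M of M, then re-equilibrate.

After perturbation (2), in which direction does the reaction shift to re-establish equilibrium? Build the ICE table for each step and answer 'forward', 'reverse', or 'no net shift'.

Q₀ = 0.02663 vs Keq = 43.99 ⇒ Q<K, forward
Step 1:
                   C          L          X          M
  init         1.487    0.01673    0.08684     0.1301
  Δ         -0.00803   -0.01606    0.02409    0.01606
  eq           1.479 6.6950e-04     0.1109     0.1462
  solve Keq expr → x = 0.00803; check Q = 43.99
Then remove 0.05741 M of M.
Step 2:
                   C          L          X          M
  init         1.479 6.6950e-04     0.1109    0.08875
  Δ       -1.2981e-04 -2.5962e-04 3.8942e-04 2.5962e-04
  eq           1.479 4.0989e-04     0.1113    0.08901
  solve Keq expr → x = 1.2981e-04; check Q = 43.99
Then remove 0.03533 M of M.
Step 3:
                   C          L          X          M
  init         1.479 4.0989e-04     0.1113    0.05368
  Δ       -8.0568e-05 -1.6114e-04 2.4170e-04 1.6114e-04
  eq           1.479 2.4875e-04     0.1116    0.05384
  solve Keq expr → x = 8.0568e-05; check Q = 43.99

Direction: forward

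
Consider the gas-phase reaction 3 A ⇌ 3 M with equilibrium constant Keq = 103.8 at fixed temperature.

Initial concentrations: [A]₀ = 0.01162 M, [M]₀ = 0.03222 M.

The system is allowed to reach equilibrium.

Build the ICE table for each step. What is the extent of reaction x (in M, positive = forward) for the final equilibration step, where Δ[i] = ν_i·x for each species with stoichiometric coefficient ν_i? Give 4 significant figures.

Q₀ = 21.32 vs Keq = 103.8 ⇒ Q<K, forward
Step 1:
                   A          M
  I          0.01162    0.03222
  C        -0.003928   0.003928
  E         0.007692    0.03615
  solve Keq expr → x = 0.001309; check Q = 103.8

x = 0.001309 M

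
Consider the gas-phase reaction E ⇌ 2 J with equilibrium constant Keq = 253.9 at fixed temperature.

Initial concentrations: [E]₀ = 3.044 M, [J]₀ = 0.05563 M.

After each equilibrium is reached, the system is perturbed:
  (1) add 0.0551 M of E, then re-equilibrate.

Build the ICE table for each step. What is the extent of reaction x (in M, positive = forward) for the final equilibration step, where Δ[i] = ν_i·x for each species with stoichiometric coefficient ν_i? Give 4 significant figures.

Q₀ = 0.001017 vs Keq = 253.9 ⇒ Q<K, forward
Step 1:
                   E          J
  I            3.044    0.05563
  C           -2.908      5.816
  E           0.1358      5.872
  solve Keq expr → x = 2.908; check Q = 253.9
Then add 0.0551 M of E.
Step 2:
                   E          J
  I           0.1909      5.872
  C          -0.0504     0.1008
  E           0.1405      5.973
  solve Keq expr → x = 0.0504; check Q = 253.9

x = 0.0504 M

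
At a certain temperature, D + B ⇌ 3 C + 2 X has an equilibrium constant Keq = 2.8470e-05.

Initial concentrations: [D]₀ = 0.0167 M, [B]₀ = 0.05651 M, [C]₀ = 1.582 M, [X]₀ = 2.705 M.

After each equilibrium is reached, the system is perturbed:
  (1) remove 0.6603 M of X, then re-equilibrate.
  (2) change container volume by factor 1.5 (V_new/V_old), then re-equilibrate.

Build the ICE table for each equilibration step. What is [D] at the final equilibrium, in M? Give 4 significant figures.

[D]_eq = 0.3559 M

Q₀ = 3.0698e+04 vs Keq = 2.8470e-05 ⇒ Q>K, reverse
Step 1:
                  D         B         C         X
  Initial    0.0167   0.05651     1.582     2.705
  Change     0.5224    0.5224    -1.567    -1.045
  Equil      0.5391    0.5789   0.01477      1.66
  solve Keq expr → x = -0.5224; check Q = 2.8470e-05
Then remove 0.6603 M of X.
Step 2:
                  D         B         C         X
  Initial    0.5391    0.5789   0.01477    0.9999
  Change  -0.001947 -0.001947   0.00584  0.003893
  Equil      0.5372     0.577   0.02061     1.004
  solve Keq expr → x = 0.001947; check Q = 2.8470e-05
Then change container volume by factor 1.5 (V_new/V_old).
Step 3:
                  D         B         C         X
  Initial    0.3581    0.3846   0.01374    0.6692
  Change  -0.002232 -0.002232  0.006697  0.004465
  Equil      0.3559    0.3824   0.02044    0.6736
  solve Keq expr → x = 0.002232; check Q = 2.8470e-05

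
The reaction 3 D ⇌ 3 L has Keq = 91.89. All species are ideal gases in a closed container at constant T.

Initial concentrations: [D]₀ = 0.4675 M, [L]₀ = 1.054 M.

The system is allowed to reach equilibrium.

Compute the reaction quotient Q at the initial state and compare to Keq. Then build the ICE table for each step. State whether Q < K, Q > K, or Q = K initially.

Q₀ = 11.46 vs Keq = 91.89 ⇒ Q<K, forward
Step 1:
                    D           L
  Initial      0.4675       1.054
  Change      -0.1915      0.1915
  Equil         0.276       1.245
  solve Keq expr → x = 0.06383; check Q = 91.89

Q₀ = 11.46; Q < K (proceeds forward)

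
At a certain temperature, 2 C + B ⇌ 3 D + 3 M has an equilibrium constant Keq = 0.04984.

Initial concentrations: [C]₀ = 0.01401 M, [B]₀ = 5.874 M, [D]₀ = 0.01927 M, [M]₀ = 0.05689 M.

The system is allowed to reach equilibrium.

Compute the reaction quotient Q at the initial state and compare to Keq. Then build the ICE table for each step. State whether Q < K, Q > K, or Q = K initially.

Q₀ = 1.1427e-06 vs Keq = 0.04984 ⇒ Q<K, forward
Step 1:
                    C           B           D           M
  I           0.01401       5.874     0.01927     0.05689
  C          -0.01369   -0.006847     0.02054     0.02054
  E        3.1649e-04       5.867     0.03981     0.07743
  solve Keq expr → x = 0.006847; check Q = 0.04984

Q₀ = 1.1427e-06; Q < K (proceeds forward)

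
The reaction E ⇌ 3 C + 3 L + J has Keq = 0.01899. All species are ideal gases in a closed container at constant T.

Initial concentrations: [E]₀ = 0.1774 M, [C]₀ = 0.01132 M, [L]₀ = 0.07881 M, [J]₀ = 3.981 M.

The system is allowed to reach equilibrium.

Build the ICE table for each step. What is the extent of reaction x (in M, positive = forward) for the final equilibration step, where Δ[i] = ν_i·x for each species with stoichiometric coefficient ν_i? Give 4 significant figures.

x = 0.07838 M

Q₀ = 1.5934e-08 vs Keq = 0.01899 ⇒ Q<K, forward
Step 1:
                   E          C          L          J
  I           0.1774    0.01132    0.07881      3.981
  C         -0.07838     0.2351     0.2351    0.07838
  E          0.09902     0.2465     0.3139      4.059
  solve Keq expr → x = 0.07838; check Q = 0.01899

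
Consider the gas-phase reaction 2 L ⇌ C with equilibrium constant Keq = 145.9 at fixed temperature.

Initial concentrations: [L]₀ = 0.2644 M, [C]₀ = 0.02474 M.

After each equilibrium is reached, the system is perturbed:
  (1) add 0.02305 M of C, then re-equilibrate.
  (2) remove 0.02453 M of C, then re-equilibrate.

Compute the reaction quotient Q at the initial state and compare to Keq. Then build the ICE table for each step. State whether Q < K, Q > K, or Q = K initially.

Q₀ = 0.3539; Q < K (proceeds forward)

Q₀ = 0.3539 vs Keq = 145.9 ⇒ Q<K, forward
Step 1:
                  L         C
  Initial    0.2644   0.02474
  Change    -0.2333    0.1166
  Equil     0.03113    0.1414
  solve Keq expr → x = 0.1166; check Q = 145.9
Then add 0.02305 M of C.
Step 2:
                  L         C
  Initial   0.03113    0.1644
  Change   0.002323 -0.001162
  Equil     0.03345    0.1633
  solve Keq expr → x = -0.001162; check Q = 145.9
Then remove 0.02453 M of C.
Step 3:
                  L         C
  Initial   0.03345    0.1387
  Change  -0.002478  0.001239
  Equil     0.03097      0.14
  solve Keq expr → x = 0.001239; check Q = 145.9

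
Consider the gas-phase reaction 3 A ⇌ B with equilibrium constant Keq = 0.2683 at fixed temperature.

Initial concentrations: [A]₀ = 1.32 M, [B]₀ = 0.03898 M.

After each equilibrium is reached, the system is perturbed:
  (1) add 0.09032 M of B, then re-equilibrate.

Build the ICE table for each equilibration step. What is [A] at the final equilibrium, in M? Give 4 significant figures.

[A]_eq = 0.971 M

Q₀ = 0.01695 vs Keq = 0.2683 ⇒ Q<K, forward
Step 1:
                  A         B
  init         1.32   0.03898
  Δ         -0.4371    0.1457
  eq         0.8829    0.1847
  solve Keq expr → x = 0.1457; check Q = 0.2683
Then add 0.09032 M of B.
Step 2:
                  A         B
  init       0.8829     0.275
  Δ         0.08808  -0.02936
  eq          0.971    0.2456
  solve Keq expr → x = -0.02936; check Q = 0.2683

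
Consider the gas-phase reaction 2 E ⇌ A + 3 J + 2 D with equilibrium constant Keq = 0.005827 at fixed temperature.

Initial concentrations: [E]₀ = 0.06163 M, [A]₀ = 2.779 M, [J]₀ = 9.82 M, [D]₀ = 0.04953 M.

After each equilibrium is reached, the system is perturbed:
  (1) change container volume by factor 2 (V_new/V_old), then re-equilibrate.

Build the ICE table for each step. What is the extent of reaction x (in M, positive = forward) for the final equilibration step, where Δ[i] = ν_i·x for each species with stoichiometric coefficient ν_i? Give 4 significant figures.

Q₀ = 1700 vs Keq = 0.005827 ⇒ Q>K, reverse
Step 1:
                    E           A           J           D
  I           0.06163       2.779        9.82     0.04953
  C           0.04936    -0.02468    -0.07404    -0.04936
  E             0.111       2.754       9.746  1.6779e-04
  solve Keq expr → x = -0.02468; check Q = 0.005827
Then change container volume by factor 2 (V_new/V_old).
Step 2:
                    E           A           J           D
  I            0.0555       1.377       4.873  8.3896e-05
  C       -2.5012e-04  1.2506e-04  3.7518e-04  2.5012e-04
  E           0.05525       1.377       4.873  3.3402e-04
  solve Keq expr → x = 1.2506e-04; check Q = 0.005827

x = 1.2506e-04 M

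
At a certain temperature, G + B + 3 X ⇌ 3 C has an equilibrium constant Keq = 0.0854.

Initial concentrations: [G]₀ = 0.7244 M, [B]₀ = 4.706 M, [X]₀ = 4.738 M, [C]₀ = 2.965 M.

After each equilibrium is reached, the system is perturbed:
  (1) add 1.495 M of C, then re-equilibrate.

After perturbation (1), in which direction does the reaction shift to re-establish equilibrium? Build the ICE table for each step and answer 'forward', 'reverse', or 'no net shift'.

Q₀ = 0.07189 vs Keq = 0.0854 ⇒ Q<K, forward
Step 1:
                    G           B           X           C
  init         0.7244       4.706       4.738       2.965
  Δ          -0.02637    -0.02637    -0.07912     0.07912
  eq            0.698        4.68       4.659       3.044
  solve Keq expr → x = 0.02637; check Q = 0.0854
Then add 1.495 M of C.
Step 2:
                    G           B           X           C
  init          0.698        4.68       4.659       4.539
  Δ            0.2219      0.2219      0.6656     -0.6656
  eq           0.9199       4.901       5.324       3.874
  solve Keq expr → x = -0.2219; check Q = 0.0854

Direction: reverse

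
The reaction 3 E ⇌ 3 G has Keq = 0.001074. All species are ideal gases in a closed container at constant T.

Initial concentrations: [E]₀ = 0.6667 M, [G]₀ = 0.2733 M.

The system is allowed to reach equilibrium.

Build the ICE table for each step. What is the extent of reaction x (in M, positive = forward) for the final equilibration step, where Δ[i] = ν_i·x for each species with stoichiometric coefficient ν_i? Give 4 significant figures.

x = -0.06199 M

Q₀ = 0.06889 vs Keq = 0.001074 ⇒ Q>K, reverse
Step 1:
                   E          G
  Initial     0.6667     0.2733
  Change       0.186     -0.186
  Equil       0.8527    0.08732
  solve Keq expr → x = -0.06199; check Q = 0.001074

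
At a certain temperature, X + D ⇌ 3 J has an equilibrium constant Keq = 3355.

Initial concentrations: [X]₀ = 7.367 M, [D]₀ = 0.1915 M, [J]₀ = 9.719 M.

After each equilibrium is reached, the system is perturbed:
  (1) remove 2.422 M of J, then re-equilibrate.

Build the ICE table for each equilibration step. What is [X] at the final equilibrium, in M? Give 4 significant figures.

[X]_eq = 7.195 M

Q₀ = 650.7 vs Keq = 3355 ⇒ Q<K, forward
Step 1:
                    X           D           J
  init          7.367      0.1915       9.719
  Δ           -0.1482     -0.1482      0.4445
  eq            7.219     0.04335       10.16
  solve Keq expr → x = 0.1482; check Q = 3355
Then remove 2.422 M of J.
Step 2:
                    X           D           J
  init          7.219     0.04335       7.741
  Δ           -0.0236     -0.0236     0.07079
  eq            7.195     0.01975       7.812
  solve Keq expr → x = 0.0236; check Q = 3355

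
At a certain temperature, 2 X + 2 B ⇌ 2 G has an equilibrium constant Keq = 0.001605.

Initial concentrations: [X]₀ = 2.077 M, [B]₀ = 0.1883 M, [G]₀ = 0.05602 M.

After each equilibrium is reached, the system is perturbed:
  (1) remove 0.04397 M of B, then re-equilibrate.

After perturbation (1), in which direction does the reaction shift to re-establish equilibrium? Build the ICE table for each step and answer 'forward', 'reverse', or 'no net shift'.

Q₀ = 0.02052 vs Keq = 0.001605 ⇒ Q>K, reverse
Step 1:
                    X           B           G
  Initial       2.077      0.1883     0.05602
  Change      0.03694     0.03694    -0.03694
  Equil         2.114      0.2252     0.01908
  solve Keq expr → x = -0.01847; check Q = 0.001605
Then remove 0.04397 M of B.
Step 2:
                    X           B           G
  Initial       2.114      0.1813     0.01908
  Change      0.00341     0.00341    -0.00341
  Equil         2.117      0.1847     0.01567
  solve Keq expr → x = -0.001705; check Q = 0.001605

Direction: reverse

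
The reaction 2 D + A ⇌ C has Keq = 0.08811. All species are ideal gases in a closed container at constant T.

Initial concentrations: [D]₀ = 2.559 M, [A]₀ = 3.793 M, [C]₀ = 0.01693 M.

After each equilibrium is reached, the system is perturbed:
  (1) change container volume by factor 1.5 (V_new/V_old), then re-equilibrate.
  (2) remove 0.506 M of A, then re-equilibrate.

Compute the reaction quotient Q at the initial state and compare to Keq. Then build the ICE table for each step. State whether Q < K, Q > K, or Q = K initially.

Q₀ = 6.8161e-04 vs Keq = 0.08811 ⇒ Q<K, forward
Step 1:
                    D           A           C
  Initial       2.559       3.793     0.01693
  Change       -1.129     -0.5646      0.5646
  Equil          1.43       3.228      0.5815
  solve Keq expr → x = 0.5646; check Q = 0.08811
Then change container volume by factor 1.5 (V_new/V_old).
Step 2:
                    D           A           C
  Initial      0.9532       2.152      0.3877
  Change       0.2232      0.1116     -0.1116
  Equil         1.176       2.264      0.2761
  solve Keq expr → x = -0.1116; check Q = 0.08811
Then remove 0.506 M of A.
Step 3:
                    D           A           C
  Initial       1.176       1.758      0.2761
  Change      0.06547     0.03273    -0.03273
  Equil         1.242       1.791      0.2433
  solve Keq expr → x = -0.03273; check Q = 0.08811

Q₀ = 6.8161e-04; Q < K (proceeds forward)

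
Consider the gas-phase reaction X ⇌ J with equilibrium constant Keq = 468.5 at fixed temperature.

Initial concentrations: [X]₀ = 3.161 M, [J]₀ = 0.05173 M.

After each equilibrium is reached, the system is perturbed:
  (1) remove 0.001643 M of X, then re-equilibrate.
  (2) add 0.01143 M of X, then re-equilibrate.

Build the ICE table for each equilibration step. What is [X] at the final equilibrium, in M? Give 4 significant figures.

[X]_eq = 0.006864 M

Q₀ = 0.01637 vs Keq = 468.5 ⇒ Q<K, forward
Step 1:
                   X          J
  I            3.161    0.05173
  C           -3.154      3.154
  E         0.006843      3.206
  solve Keq expr → x = 3.154; check Q = 468.5
Then remove 0.001643 M of X.
Step 2:
                   X          J
  I           0.0052      3.206
  C          0.00164   -0.00164
  E         0.006839      3.204
  solve Keq expr → x = -0.00164; check Q = 468.5
Then add 0.01143 M of X.
Step 3:
                   X          J
  I          0.01827      3.204
  C         -0.01141    0.01141
  E         0.006864      3.216
  solve Keq expr → x = 0.01141; check Q = 468.5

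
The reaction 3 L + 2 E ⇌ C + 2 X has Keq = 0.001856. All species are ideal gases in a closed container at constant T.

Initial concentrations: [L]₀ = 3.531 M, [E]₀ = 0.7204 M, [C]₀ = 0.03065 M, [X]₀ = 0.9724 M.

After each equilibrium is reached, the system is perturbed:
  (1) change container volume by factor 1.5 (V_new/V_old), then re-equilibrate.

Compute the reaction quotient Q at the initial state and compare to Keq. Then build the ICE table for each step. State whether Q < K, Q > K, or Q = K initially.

Q₀ = 0.001268 vs Keq = 0.001856 ⇒ Q<K, forward
Step 1:
                  L         E         C         X
  init        3.531    0.7204   0.03065    0.9724
  Δ        -0.02803  -0.01869  0.009343   0.01869
  eq          3.503    0.7017   0.03999    0.9911
  solve Keq expr → x = 0.009343; check Q = 0.001856
Then change container volume by factor 1.5 (V_new/V_old).
Step 2:
                  L         E         C         X
  init        2.335    0.4678   0.02666    0.6607
  Δ         0.03576   0.02384  -0.01192  -0.02384
  eq          2.371    0.4916   0.01474    0.6369
  solve Keq expr → x = -0.01192; check Q = 0.001856

Q₀ = 0.001268; Q < K (proceeds forward)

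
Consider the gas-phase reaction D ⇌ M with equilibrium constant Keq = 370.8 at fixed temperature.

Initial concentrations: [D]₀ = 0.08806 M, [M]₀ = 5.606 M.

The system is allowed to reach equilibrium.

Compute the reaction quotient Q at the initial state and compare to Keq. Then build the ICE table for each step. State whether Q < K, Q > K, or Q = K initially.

Q₀ = 63.66 vs Keq = 370.8 ⇒ Q<K, forward
Step 1:
                  D         M
  Initial   0.08806     5.606
  Change   -0.07275   0.07275
  Equil     0.01531     5.679
  solve Keq expr → x = 0.07275; check Q = 370.8

Q₀ = 63.66; Q < K (proceeds forward)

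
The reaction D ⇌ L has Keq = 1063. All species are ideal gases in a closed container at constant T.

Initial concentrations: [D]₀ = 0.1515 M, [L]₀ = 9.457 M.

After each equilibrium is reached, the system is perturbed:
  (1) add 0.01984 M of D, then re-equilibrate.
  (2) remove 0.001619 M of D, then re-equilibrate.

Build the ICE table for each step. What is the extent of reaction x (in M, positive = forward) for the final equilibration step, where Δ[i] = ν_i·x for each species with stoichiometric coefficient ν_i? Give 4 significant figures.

x = -0.001617 M

Q₀ = 62.42 vs Keq = 1063 ⇒ Q<K, forward
Step 1:
                  D         L
  I          0.1515     9.457
  C         -0.1425    0.1425
  E        0.009031     9.599
  solve Keq expr → x = 0.1425; check Q = 1063
Then add 0.01984 M of D.
Step 2:
                  D         L
  I         0.02887     9.599
  C        -0.01982   0.01982
  E        0.009049     9.619
  solve Keq expr → x = 0.01982; check Q = 1063
Then remove 0.001619 M of D.
Step 3:
                  D         L
  I         0.00743     9.619
  C        0.001617 -0.001617
  E        0.009048     9.618
  solve Keq expr → x = -0.001617; check Q = 1063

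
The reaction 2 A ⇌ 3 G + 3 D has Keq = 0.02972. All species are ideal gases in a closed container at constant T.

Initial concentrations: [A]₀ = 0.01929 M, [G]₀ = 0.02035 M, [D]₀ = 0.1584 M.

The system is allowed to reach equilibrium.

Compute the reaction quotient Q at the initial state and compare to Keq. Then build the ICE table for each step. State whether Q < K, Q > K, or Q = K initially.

Q₀ = 9.0011e-05; Q < K (proceeds forward)

Q₀ = 9.0011e-05 vs Keq = 0.02972 ⇒ Q<K, forward
Step 1:
                   A          G          D
  Initial    0.01929    0.02035     0.1584
  Change    -0.01526    0.02289    0.02289
  Equil     0.004027    0.04324     0.1813
  solve Keq expr → x = 0.007632; check Q = 0.02972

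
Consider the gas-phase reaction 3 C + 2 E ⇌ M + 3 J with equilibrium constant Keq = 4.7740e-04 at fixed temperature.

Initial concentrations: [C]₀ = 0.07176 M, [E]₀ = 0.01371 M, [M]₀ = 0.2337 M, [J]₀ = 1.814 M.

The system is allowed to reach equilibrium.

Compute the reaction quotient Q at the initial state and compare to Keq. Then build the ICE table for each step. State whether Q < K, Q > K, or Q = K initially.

Q₀ = 2.0084e+07; Q > K (proceeds reverse)

Q₀ = 2.0084e+07 vs Keq = 4.7740e-04 ⇒ Q>K, reverse
Step 1:
                  C         E         M         J
  I         0.07176   0.01371    0.2337     1.814
  C           0.701    0.4673   -0.2337    -0.701
  E          0.7727     0.481 3.6970e-05     1.113
  solve Keq expr → x = -0.2337; check Q = 4.7740e-04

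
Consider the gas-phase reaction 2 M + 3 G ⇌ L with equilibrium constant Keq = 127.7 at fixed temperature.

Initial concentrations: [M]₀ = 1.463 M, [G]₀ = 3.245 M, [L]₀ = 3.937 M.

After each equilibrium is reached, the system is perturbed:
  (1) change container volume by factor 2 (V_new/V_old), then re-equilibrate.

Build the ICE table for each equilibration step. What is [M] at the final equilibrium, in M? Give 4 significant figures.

[M]_eq = 0.1845 M

Q₀ = 0.05383 vs Keq = 127.7 ⇒ Q<K, forward
Step 1:
                    M           G           L
  init          1.463       3.245       3.937
  Δ            -1.328      -1.992      0.6639
  eq           0.1353       1.253       4.601
  solve Keq expr → x = 0.6639; check Q = 127.7
Then change container volume by factor 2 (V_new/V_old).
Step 2:
                    M           G           L
  init        0.06763      0.6267         2.3
  Δ            0.1169      0.1753    -0.05843
  eq           0.1845       0.802       2.242
  solve Keq expr → x = -0.05843; check Q = 127.7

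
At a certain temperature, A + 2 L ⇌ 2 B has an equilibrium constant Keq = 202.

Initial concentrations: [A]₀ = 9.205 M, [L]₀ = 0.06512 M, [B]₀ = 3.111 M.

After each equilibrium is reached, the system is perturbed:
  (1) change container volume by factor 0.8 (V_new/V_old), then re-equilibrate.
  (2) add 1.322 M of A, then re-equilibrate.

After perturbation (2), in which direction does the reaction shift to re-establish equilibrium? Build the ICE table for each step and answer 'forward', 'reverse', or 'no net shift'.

Direction: forward

Q₀ = 247.9 vs Keq = 202 ⇒ Q>K, reverse
Step 1:
                   A          L          B
  init         9.205    0.06512      3.111
  Δ         0.003427   0.006854  -0.006854
  eq           9.208    0.07197      3.104
  solve Keq expr → x = -0.003427; check Q = 202
Then change container volume by factor 0.8 (V_new/V_old).
Step 2:
                   A          L          B
  init         11.51    0.08997       3.88
  Δ        -0.004645  -0.009289   0.009289
  eq           11.51    0.08068      3.889
  solve Keq expr → x = 0.004645; check Q = 202
Then add 1.322 M of A.
Step 3:
                   A          L          B
  init         12.83    0.08068      3.889
  Δ        -0.002091  -0.004182   0.004182
  eq           12.83     0.0765      3.894
  solve Keq expr → x = 0.002091; check Q = 202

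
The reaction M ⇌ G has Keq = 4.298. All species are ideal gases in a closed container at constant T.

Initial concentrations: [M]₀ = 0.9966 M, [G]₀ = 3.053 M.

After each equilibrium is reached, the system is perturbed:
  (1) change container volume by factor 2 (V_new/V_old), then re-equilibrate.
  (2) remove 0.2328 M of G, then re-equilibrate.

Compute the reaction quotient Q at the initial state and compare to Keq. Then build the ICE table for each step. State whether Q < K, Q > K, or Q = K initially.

Q₀ = 3.063; Q < K (proceeds forward)

Q₀ = 3.063 vs Keq = 4.298 ⇒ Q<K, forward
Step 1:
                    M           G
  I            0.9966       3.053
  C           -0.2322      0.2322
  E            0.7644       3.285
  solve Keq expr → x = 0.2322; check Q = 4.298
Then change container volume by factor 2 (V_new/V_old).
Step 2:
                    M           G
  I            0.3822       1.643
  C                 0           0
  E            0.3822       1.643
  solve Keq expr → x = 0; check Q = 4.298
Then remove 0.2328 M of G.
Step 3:
                    M           G
  I            0.3822        1.41
  C          -0.04394     0.04394
  E            0.3382       1.454
  solve Keq expr → x = 0.04394; check Q = 4.298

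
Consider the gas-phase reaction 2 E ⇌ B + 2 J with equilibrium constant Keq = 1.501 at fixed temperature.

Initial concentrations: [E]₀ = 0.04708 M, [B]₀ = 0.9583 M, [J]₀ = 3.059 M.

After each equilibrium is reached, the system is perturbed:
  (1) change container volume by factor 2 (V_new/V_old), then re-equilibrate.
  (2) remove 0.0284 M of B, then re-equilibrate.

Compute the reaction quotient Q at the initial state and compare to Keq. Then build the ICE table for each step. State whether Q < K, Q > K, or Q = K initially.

Q₀ = 4046 vs Keq = 1.501 ⇒ Q>K, reverse
Step 1:
                    E           B           J
  I           0.04708      0.9583       3.059
  C             1.042     -0.5209      -1.042
  E             1.089      0.4374       2.017
  solve Keq expr → x = -0.5209; check Q = 1.501
Then change container volume by factor 2 (V_new/V_old).
Step 2:
                    E           B           J
  I            0.5445      0.2187       1.009
  C          -0.08676     0.04338     0.08676
  E            0.4577      0.2621       1.095
  solve Keq expr → x = 0.04338; check Q = 1.501
Then remove 0.0284 M of B.
Step 3:
                    E           B           J
  I            0.4577      0.2337       1.095
  C          -0.01372     0.00686     0.01372
  E             0.444      0.2405       1.109
  solve Keq expr → x = 0.00686; check Q = 1.501

Q₀ = 4046; Q > K (proceeds reverse)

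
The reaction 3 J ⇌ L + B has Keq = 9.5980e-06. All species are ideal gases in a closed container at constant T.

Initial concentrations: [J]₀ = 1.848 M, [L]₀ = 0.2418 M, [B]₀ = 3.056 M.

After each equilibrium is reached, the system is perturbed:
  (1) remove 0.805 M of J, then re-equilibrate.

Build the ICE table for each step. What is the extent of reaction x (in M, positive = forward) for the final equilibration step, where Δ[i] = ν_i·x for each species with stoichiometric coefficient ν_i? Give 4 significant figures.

Q₀ = 0.1171 vs Keq = 9.5980e-06 ⇒ Q>K, reverse
Step 1:
                   J          L          B
  I            1.848     0.2418      3.056
  C           0.7252    -0.2417    -0.2417
  E            2.573 5.8110e-05      2.814
  solve Keq expr → x = -0.2417; check Q = 9.5980e-06
Then remove 0.805 M of J.
Step 2:
                   J          L          B
  I            1.768 5.8110e-05      2.814
  C       1.1775e-04 -3.9251e-05 -3.9251e-05
  E            1.768 1.8859e-05      2.814
  solve Keq expr → x = -3.9251e-05; check Q = 9.5980e-06

x = -3.9251e-05 M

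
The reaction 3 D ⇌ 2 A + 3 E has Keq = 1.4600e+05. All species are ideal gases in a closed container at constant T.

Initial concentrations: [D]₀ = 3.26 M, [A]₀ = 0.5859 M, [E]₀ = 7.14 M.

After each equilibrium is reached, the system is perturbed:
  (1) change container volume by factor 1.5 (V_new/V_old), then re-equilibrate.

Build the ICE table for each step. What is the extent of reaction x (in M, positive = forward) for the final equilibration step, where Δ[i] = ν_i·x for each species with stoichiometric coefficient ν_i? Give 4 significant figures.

Q₀ = 3.607 vs Keq = 1.4600e+05 ⇒ Q<K, forward
Step 1:
                  D         A         E
  I            3.26    0.5859      7.14
  C          -2.906     1.938     2.906
  E          0.3536     2.523     10.05
  solve Keq expr → x = 0.9688; check Q = 1.4600e+05
Then change container volume by factor 1.5 (V_new/V_old).
Step 2:
                  D         A         E
  I          0.2358     1.682     6.698
  C        -0.05196   0.03464   0.05196
  E          0.1838     1.717      6.75
  solve Keq expr → x = 0.01732; check Q = 1.4600e+05

x = 0.01732 M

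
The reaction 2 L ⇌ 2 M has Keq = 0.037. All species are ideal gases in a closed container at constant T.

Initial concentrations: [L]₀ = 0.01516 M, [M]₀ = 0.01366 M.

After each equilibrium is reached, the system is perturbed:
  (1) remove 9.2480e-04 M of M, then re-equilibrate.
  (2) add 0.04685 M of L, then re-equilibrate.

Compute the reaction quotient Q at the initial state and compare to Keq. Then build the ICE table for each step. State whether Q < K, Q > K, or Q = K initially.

Q₀ = 0.8119 vs Keq = 0.037 ⇒ Q>K, reverse
Step 1:
                    L           M
  init        0.01516     0.01366
  Δ          0.009011   -0.009011
  eq          0.02417    0.004649
  solve Keq expr → x = -0.004505; check Q = 0.037
Then remove 9.2480e-04 M of M.
Step 2:
                    L           M
  init        0.02417    0.003725
  Δ       -7.7561e-04  7.7561e-04
  eq           0.0234      0.0045
  solve Keq expr → x = 3.8780e-04; check Q = 0.037
Then add 0.04685 M of L.
Step 3:
                    L           M
  init        0.07025      0.0045
  Δ         -0.007558    0.007558
  eq          0.06269     0.01206
  solve Keq expr → x = 0.003779; check Q = 0.037

Q₀ = 0.8119; Q > K (proceeds reverse)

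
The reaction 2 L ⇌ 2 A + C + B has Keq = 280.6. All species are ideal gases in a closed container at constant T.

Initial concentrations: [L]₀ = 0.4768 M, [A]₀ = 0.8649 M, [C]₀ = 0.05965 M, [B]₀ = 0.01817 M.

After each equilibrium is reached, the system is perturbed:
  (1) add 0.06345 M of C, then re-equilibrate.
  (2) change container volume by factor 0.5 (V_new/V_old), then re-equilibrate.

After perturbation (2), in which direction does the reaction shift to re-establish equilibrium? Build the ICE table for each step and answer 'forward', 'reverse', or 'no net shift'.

Q₀ = 0.003566 vs Keq = 280.6 ⇒ Q<K, forward
Step 1:
                    L           A           C           B
  init         0.4768      0.8649     0.05965     0.01817
  Δ           -0.4558      0.4558      0.2279      0.2279
  eq          0.02097       1.321      0.2876      0.2461
  solve Keq expr → x = 0.2279; check Q = 280.6
Then add 0.06345 M of C.
Step 2:
                    L           A           C           B
  init        0.02097       1.321       0.351      0.2461
  Δ          0.002079   -0.002079    -0.00104    -0.00104
  eq          0.02305       1.319        0.35       0.245
  solve Keq expr → x = -0.00104; check Q = 280.6
Then change container volume by factor 0.5 (V_new/V_old).
Step 3:
                    L           A           C           B
  init        0.04611       2.637      0.6999      0.4901
  Δ            0.0414     -0.0414     -0.0207     -0.0207
  eq           0.0875       2.596      0.6792      0.4694
  solve Keq expr → x = -0.0207; check Q = 280.6

Direction: reverse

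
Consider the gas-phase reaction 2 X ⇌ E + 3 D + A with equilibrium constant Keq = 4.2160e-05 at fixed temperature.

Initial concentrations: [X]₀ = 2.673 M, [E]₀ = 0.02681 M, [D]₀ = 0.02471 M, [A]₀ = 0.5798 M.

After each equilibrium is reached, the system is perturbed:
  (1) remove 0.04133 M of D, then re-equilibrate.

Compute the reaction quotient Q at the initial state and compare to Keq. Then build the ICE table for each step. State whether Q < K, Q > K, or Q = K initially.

Q₀ = 3.2824e-08 vs Keq = 4.2160e-05 ⇒ Q<K, forward
Step 1:
                  X         E         D         A
  I           2.673   0.02681   0.02471    0.5798
  C         -0.1023   0.05117    0.1535   0.05117
  E           2.571   0.07798    0.1782     0.631
  solve Keq expr → x = 0.05117; check Q = 4.2160e-05
Then remove 0.04133 M of D.
Step 2:
                  X         E         D         A
  I           2.571   0.07798    0.1369     0.631
  C        -0.02132   0.01066   0.03199   0.01066
  E           2.549   0.08865    0.1689    0.6416
  solve Keq expr → x = 0.01066; check Q = 4.2160e-05

Q₀ = 3.2824e-08; Q < K (proceeds forward)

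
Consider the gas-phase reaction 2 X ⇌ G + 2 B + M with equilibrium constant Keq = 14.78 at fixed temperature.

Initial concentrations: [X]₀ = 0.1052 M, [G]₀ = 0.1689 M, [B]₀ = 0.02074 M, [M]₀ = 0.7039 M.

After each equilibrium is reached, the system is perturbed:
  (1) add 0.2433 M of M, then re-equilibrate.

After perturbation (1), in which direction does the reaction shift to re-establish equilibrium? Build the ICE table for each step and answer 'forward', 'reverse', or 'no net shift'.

Q₀ = 0.004621 vs Keq = 14.78 ⇒ Q<K, forward
Step 1:
                   X          G          B          M
  I           0.1052     0.1689    0.02074     0.7039
  C         -0.09327    0.04664    0.09327    0.04664
  E          0.01193     0.2155      0.114     0.7505
  solve Keq expr → x = 0.04664; check Q = 14.78
Then add 0.2433 M of M.
Step 2:
                   X          G          B          M
  I          0.01193     0.2155      0.114     0.9938
  C         0.001578 -7.8886e-04  -0.001578 -7.8886e-04
  E          0.01351     0.2147     0.1124      0.993
  solve Keq expr → x = -7.8886e-04; check Q = 14.78

Direction: reverse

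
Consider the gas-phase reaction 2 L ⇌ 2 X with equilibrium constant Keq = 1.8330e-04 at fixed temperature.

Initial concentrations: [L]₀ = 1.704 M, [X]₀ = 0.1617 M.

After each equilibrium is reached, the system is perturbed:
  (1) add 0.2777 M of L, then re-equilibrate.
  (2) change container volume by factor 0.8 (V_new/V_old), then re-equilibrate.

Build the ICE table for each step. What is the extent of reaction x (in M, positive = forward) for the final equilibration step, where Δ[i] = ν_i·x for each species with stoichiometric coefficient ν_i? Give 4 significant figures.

x = 0 M

Q₀ = 0.009005 vs Keq = 1.8330e-04 ⇒ Q>K, reverse
Step 1:
                    L           X
  init          1.704      0.1617
  Δ            0.1368     -0.1368
  eq            1.841     0.02492
  solve Keq expr → x = -0.06839; check Q = 1.8330e-04
Then add 0.2777 M of L.
Step 2:
                    L           X
  init          2.118     0.02492
  Δ          -0.00371     0.00371
  eq            2.115     0.02863
  solve Keq expr → x = 0.001855; check Q = 1.8330e-04
Then change container volume by factor 0.8 (V_new/V_old).
Step 3:
                    L           X
  init          2.643     0.03579
  Δ                 0           0
  eq            2.643     0.03579
  solve Keq expr → x = 0; check Q = 1.8330e-04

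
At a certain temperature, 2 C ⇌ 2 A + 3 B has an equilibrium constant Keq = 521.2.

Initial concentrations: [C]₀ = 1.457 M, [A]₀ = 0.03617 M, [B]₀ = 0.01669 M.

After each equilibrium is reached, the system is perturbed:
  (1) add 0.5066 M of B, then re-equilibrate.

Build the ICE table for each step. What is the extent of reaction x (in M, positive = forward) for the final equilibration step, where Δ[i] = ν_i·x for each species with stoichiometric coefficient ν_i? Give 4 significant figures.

Q₀ = 2.8651e-09 vs Keq = 521.2 ⇒ Q<K, forward
Step 1:
                    C           A           B
  init          1.457     0.03617     0.01669
  Δ            -1.297       1.297       1.945
  eq           0.1604       1.333       1.962
  solve Keq expr → x = 0.6483; check Q = 521.2
Then add 0.5066 M of B.
Step 2:
                    C           A           B
  init         0.1604       1.333       2.468
  Δ           0.04826    -0.04826    -0.07239
  eq           0.2087       1.285       2.396
  solve Keq expr → x = -0.02413; check Q = 521.2

x = -0.02413 M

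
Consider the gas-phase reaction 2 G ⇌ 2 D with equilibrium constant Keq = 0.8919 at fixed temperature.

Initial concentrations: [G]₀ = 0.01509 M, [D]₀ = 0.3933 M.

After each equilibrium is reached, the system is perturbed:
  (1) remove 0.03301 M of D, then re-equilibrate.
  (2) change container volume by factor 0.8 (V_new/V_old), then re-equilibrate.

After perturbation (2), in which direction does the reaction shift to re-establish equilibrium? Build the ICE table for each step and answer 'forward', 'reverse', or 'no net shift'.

Q₀ = 679.3 vs Keq = 0.8919 ⇒ Q>K, reverse
Step 1:
                  G         D
  I         0.01509    0.3933
  C          0.1949   -0.1949
  E            0.21    0.1984
  solve Keq expr → x = -0.09747; check Q = 0.8919
Then remove 0.03301 M of D.
Step 2:
                  G         D
  I            0.21    0.1653
  C        -0.01698   0.01698
  E          0.1931    0.1823
  solve Keq expr → x = 0.008488; check Q = 0.8919
Then change container volume by factor 0.8 (V_new/V_old).
Step 3:
                  G         D
  I          0.2413    0.2279
  C               0         0
  E          0.2413    0.2279
  solve Keq expr → x = 0; check Q = 0.8919

Direction: no net shift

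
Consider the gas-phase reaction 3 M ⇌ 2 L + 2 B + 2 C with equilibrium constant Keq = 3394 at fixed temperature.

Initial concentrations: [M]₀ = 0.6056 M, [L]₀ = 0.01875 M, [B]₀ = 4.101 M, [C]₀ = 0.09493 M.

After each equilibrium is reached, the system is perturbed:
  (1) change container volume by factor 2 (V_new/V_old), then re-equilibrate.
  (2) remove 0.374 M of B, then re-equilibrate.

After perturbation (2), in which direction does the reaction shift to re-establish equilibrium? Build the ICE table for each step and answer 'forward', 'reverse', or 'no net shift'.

Direction: forward

Q₀ = 2.3990e-04 vs Keq = 3394 ⇒ Q<K, forward
Step 1:
                    M           L           B           C
  init         0.6056     0.01875       4.101     0.09493
  Δ           -0.5487      0.3658      0.3658      0.3658
  eq          0.05693      0.3845       4.467      0.4607
  solve Keq expr → x = 0.1829; check Q = 3394
Then change container volume by factor 2 (V_new/V_old).
Step 2:
                    M           L           B           C
  init        0.02846      0.1923       2.233      0.2304
  Δ          -0.01338    0.008919    0.008919    0.008919
  eq          0.01509      0.2012       2.242      0.2393
  solve Keq expr → x = 0.00446; check Q = 3394
Then remove 0.374 M of B.
Step 3:
                    M           L           B           C
  init        0.01509      0.2012       1.868      0.2393
  Δ         -0.001634    0.001089    0.001089    0.001089
  eq          0.01345      0.2023       1.869      0.2404
  solve Keq expr → x = 5.4461e-04; check Q = 3394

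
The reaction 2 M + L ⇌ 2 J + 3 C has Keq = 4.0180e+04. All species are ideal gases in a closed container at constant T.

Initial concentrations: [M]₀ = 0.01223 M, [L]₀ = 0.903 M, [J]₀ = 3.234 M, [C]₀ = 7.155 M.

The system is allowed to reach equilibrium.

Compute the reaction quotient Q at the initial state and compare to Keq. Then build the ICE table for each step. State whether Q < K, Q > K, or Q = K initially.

Q₀ = 2.8364e+07; Q > K (proceeds reverse)

Q₀ = 2.8364e+07 vs Keq = 4.0180e+04 ⇒ Q>K, reverse
Step 1:
                    M           L           J           C
  Initial     0.01223       0.903       3.234       7.155
  Change       0.2476      0.1238     -0.2476     -0.3713
  Equil        0.2598       1.027       2.986       6.784
  solve Keq expr → x = -0.1238; check Q = 4.0180e+04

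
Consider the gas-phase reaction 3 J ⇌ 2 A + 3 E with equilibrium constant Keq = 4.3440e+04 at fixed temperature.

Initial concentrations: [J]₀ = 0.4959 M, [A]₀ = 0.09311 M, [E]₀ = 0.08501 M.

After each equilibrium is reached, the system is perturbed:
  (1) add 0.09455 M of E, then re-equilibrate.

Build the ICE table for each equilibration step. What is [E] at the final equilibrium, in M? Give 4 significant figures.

[E]_eq = 0.6649 M

Q₀ = 4.3674e-05 vs Keq = 4.3440e+04 ⇒ Q<K, forward
Step 1:
                    J           A           E
  Initial      0.4959     0.09311     0.08501
  Change      -0.4868      0.3245      0.4868
  Equil      0.009089      0.4177      0.5718
  solve Keq expr → x = 0.1623; check Q = 4.3440e+04
Then add 0.09455 M of E.
Step 2:
                    J           A           E
  Initial    0.009089      0.4177      0.6664
  Change     0.001463 -9.7540e-04   -0.001463
  Equil       0.01055      0.4167      0.6649
  solve Keq expr → x = -4.8770e-04; check Q = 4.3440e+04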